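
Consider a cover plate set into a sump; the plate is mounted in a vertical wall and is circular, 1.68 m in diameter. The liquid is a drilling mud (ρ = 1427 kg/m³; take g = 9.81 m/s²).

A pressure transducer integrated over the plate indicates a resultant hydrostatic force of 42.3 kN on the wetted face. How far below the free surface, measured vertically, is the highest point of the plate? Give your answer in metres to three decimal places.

d_top ≈ 0.523 m

γ = ρg = 1427 × 9.81 / 1000 = 13.99887 kN/m³.
A = π(0.84)² = 2.21671 m².
From F = γ·h_c·A, the centroid depth is h_c = 42.3/(13.99887 × 2.21671) = 1.36313 m.
The centroid is at the centre, 0.84 m below the top of the plate, so the highest point sits at h_top = 1.36313 − 0.84 = 0.52313 m below the surface.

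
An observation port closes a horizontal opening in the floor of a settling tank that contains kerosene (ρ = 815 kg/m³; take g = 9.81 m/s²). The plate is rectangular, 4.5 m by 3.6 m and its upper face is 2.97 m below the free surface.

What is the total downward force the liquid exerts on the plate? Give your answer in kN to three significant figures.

γ = ρg = 815 × 9.81 / 1000 = 7.99515 kN/m³.
The plate is horizontal, so pressure is uniform at p = γ·h = 7.99515 × 2.97 = 23.7456 kN/m².
A = 4.5 × 3.6 = 16.2 m².
F = p·A = 23.7456 × 16.2 = 384.679 kN.

F ≈ 385 kN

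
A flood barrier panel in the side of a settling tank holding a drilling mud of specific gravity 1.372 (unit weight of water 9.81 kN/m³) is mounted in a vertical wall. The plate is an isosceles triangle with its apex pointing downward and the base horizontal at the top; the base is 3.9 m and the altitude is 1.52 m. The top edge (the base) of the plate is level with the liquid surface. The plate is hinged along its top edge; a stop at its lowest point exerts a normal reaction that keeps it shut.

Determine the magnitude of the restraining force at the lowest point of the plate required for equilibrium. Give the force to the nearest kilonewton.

P ≈ 10 kN

γ = 1.372 × 9.81 = 13.45932 kN/m³.
With the apex down, the centroid sits h/3 = 1.52/3 = 0.506667 m below the base (the top edge), so the centroid depth is h_c = 0.506667 m.
A = ½ × 3.9 × 1.52 = 2.964 m².
Resultant F = γ·h_c·A = 13.45932 × 0.506667 × 2.964 = 20.2127 kN.
I_c = b·h³/36 = 3.9 × 1.52³/36 = 0.380446 m⁴.
Centre of pressure: y_p = y_c + I_c/(y_c·A) = 0.506667 + 0.380446/(0.506667 × 2.964) = 0.506667 + 0.253333 = 0.76 m along the plane.
The resultant acts 0.506667 + 0.253333 = 0.76 m (along the plate) below the hinge at the top edge, so the moment about the hinge is M = F × 0.76 = 20.2127 × 0.76 = 15.3617 kN·m.
A normal force at the bottom, 1.52 m from the hinge, must supply this moment: P = 15.3617/1.52 = 10.1064 kN.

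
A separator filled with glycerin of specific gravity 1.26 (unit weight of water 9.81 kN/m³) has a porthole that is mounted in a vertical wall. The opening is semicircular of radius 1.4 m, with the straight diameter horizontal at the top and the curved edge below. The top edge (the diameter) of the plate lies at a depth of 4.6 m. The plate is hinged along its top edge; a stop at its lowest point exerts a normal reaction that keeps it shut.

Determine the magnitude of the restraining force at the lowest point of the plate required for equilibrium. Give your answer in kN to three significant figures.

γ = 1.26 × 9.81 = 12.3606 kN/m³.
The centroid of a semicircle lies 4r/(3π) = 0.594178 m from the diameter, here below the top edge, so the centroid depth is h_c = 4.6 + 0.594178 = 5.19418 m.
A = πr²/2 = π × 1.4²/2 = 3.07876 m².
Resultant F = γ·h_c·A = 12.3606 × 5.19418 × 3.07876 = 197.666 kN.
I_c = (π/8 − 8/(9π))·r⁴ = 0.109757 × 1.4⁴ = 0.421642 m⁴.
Centre of pressure: y_p = y_c + I_c/(y_c·A) = 5.19418 + 0.421642/(5.19418 × 3.07876) = 5.19418 + 0.0263664 = 5.22055 m along the plane.
The resultant acts 0.594178 + 0.0263664 = 0.620544 m (along the plate) below the hinge at the top edge, so the moment about the hinge is M = F × 0.620544 = 197.666 × 0.620544 = 122.66 kN·m.
A normal force at the bottom, 1.4 m from the hinge, must supply this moment: P = 122.66/1.4 = 87.6143 kN.

P ≈ 87.6 kN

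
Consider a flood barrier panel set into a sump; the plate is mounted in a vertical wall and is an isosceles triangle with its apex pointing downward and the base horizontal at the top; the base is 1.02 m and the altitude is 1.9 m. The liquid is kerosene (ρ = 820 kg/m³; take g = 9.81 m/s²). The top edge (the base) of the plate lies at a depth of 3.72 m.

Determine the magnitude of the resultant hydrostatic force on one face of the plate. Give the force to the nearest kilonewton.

γ = ρg = 820 × 9.81 / 1000 = 8.0442 kN/m³.
With the apex down, the centroid sits h/3 = 1.9/3 = 0.633333 m below the base (the top edge), so the centroid depth is h_c = 3.72 + 0.633333 = 4.35333 m.
A = ½ × 1.02 × 1.9 = 0.969 m².
Resultant F = γ·h_c·A = 8.0442 × 4.35333 × 0.969 = 33.9335 kN.

F ≈ 34 kN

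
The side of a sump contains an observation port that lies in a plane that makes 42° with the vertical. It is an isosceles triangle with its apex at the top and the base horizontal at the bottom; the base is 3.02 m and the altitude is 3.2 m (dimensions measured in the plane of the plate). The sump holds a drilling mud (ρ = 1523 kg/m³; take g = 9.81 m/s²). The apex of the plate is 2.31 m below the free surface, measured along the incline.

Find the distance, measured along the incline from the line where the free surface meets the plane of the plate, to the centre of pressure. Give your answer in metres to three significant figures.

y_p = 4.57 m

γ = ρg = 1523 × 9.81 / 1000 = 14.94063 kN/m³.
The plate makes 42° with the vertical, i.e. θ = 90° − 42° = 48° to the horizontal. Measuring y along the incline from the free-surface line, vertical depth h = y·sinθ with sinθ = 0.743145.
With the apex up, the centroid sits 2h/3 = 2 × 3.2/3 = 2.13333 m below the apex, so y_c = 2.31 + 2.13333 = 4.44333 m and h_c = 4.44333 × 0.743145 = 3.30204 m.
A = ½ × 3.02 × 3.2 = 4.832 m².
Resultant F = γ·h_c·A = 14.94063 × 3.30204 × 4.832 = 238.385 kN.
I_c = b·h³/36 = 3.02 × 3.2³/36 = 2.74887 m⁴.
Centre of pressure: y_p = y_c + I_c/(y_c·A) = 4.44333 + 2.74887/(4.44333 × 4.832) = 4.44333 + 0.128032 = 4.57136 m along the plane.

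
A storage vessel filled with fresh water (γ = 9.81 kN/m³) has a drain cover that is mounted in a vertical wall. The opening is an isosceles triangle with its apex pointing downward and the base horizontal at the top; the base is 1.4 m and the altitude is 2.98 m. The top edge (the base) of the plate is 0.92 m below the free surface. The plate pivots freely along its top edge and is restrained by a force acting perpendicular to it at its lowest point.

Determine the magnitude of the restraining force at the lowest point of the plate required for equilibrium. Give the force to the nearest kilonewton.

γ = 9.81 kN/m³.
With the apex down, the centroid sits h/3 = 2.98/3 = 0.993333 m below the base (the top edge), so the centroid depth is h_c = 0.92 + 0.993333 = 1.91333 m.
A = ½ × 1.4 × 2.98 = 2.086 m².
Resultant F = γ·h_c·A = 9.81 × 1.91333 × 2.086 = 39.1537 kN.
I_c = b·h³/36 = 1.4 × 2.98³/36 = 1.02914 m⁴.
Centre of pressure: y_p = y_c + I_c/(y_c·A) = 1.91333 + 1.02914/(1.91333 × 2.086) = 1.91333 + 0.257852 = 2.17118 m along the plane.
The resultant acts 0.993333 + 0.257852 = 1.25118 m (along the plate) below the hinge at the top edge, so the moment about the hinge is M = F × 1.25118 = 39.1537 × 1.25118 = 48.9883 kN·m.
A normal force at the bottom, 2.98 m from the hinge, must supply this moment: P = 48.9883/2.98 = 16.439 kN.

P ≈ 16 kN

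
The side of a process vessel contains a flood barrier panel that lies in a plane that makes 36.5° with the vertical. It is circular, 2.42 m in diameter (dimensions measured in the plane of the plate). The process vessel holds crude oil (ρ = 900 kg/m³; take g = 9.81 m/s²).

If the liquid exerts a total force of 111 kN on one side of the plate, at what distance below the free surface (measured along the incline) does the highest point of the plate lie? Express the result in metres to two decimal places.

γ = ρg = 900 × 9.81 / 1000 = 8.829 kN/m³.
A = π(1.21)² = 4.59961 m².
From F = γ·h_c·A, the centroid depth is h_c = 111/(8.829 × 4.59961) = 2.73332 m.
The plate makes 36.5° with the vertical, i.e. θ = 90° − 36.5° = 53.5° to the horizontal. Measuring y along the incline from the free-surface line, vertical depth h = y·sinθ with sinθ = 0.803857.
Along the incline, y_c = h_c/sinθ = 2.73332/0.803857 = 3.40026 m.
The centroid is at the centre, 1.21 m below the top of the plate, so the highest point sits at y_top = 3.40026 − 1.21 = 2.19026 m along the incline.

y_top ≈ 2.19 m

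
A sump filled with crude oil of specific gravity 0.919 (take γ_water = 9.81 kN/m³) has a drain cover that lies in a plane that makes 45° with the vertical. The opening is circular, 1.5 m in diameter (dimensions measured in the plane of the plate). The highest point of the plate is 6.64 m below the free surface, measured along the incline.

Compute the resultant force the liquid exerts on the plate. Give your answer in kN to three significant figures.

γ = 0.919 × 9.81 = 9.01539 kN/m³.
The plate makes 45° with the vertical, i.e. θ = 90° − 45° = 45° to the horizontal. Measuring y along the incline from the free-surface line, vertical depth h = y·sinθ with sinθ = 0.707107.
The centroid is at the centre, 0.75 m below the top of the plate, so y_c = 6.64 + 0.75 = 7.39 m and h_c = 7.39 × 0.707107 = 5.22552 m.
A = π(0.75)² = 1.76715 m².
Resultant F = γ·h_c·A = 9.01539 × 5.22552 × 1.76715 = 83.2506 kN.

F ≈ 83.3 kN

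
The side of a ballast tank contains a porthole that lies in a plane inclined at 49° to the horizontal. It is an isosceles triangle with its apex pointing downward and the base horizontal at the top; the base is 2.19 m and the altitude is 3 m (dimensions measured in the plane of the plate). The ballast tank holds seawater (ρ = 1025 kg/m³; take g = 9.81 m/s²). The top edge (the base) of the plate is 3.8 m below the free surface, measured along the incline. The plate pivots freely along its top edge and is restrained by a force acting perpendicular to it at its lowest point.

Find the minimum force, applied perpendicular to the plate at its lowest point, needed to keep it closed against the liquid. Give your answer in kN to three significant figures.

P ≈ 44.0 kN

γ = ρg = 1025 × 9.81 / 1000 = 10.05525 kN/m³.
Let θ = 49° be the plate's angle to the horizontal; measure y along the incline from where the plane meets the free surface. Vertical depth h = y·sinθ with sinθ = 0.754710.
With the apex down, the centroid sits h/3 = 3/3 = 1 m below the base (the top edge), so y_c = 3.8 + 1 = 4.8 m and h_c = 4.8 × 0.754710 = 3.62261 m.
A = ½ × 2.19 × 3 = 3.285 m².
Resultant F = γ·h_c·A = 10.05525 × 3.62261 × 3.285 = 119.66 kN.
I_c = b·h³/36 = 2.19 × 3³/36 = 1.6425 m⁴.
Centre of pressure: y_p = y_c + I_c/(y_c·A) = 4.8 + 1.6425/(4.8 × 3.285) = 4.8 + 0.104167 = 4.90417 m along the plane.
The resultant acts 1 + 0.104167 = 1.10417 m (along the plate) below the hinge at the top edge, so the moment about the hinge is M = F × 1.10417 = 119.66 × 1.10417 = 132.125 kN·m.
A normal force at the bottom, 3 m from the hinge, must supply this moment: P = 132.125/3 = 44.0417 kN.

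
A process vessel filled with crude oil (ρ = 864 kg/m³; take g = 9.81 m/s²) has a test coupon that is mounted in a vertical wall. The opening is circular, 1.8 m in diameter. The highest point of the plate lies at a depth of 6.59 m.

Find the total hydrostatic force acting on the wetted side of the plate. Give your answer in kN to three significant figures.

γ = ρg = 864 × 9.81 / 1000 = 8.47584 kN/m³.
The centroid is at the centre, 0.9 m below the top of the plate, so the centroid depth is h_c = 6.59 + 0.9 = 7.49 m.
A = π(0.9)² = 2.54469 m².
Resultant F = γ·h_c·A = 8.47584 × 7.49 × 2.54469 = 161.547 kN.

F ≈ 162 kN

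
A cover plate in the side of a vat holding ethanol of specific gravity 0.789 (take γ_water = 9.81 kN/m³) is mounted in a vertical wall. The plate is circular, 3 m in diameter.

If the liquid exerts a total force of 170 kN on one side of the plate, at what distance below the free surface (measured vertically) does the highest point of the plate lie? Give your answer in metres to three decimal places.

d_top ≈ 1.607 m

γ = 0.789 × 9.81 = 7.74009 kN/m³.
A = π(1.5)² = 7.06858 m².
From F = γ·h_c·A, the centroid depth is h_c = 170/(7.74009 × 7.06858) = 3.10721 m.
The centroid is at the centre, 1.5 m below the top of the plate, so the highest point sits at h_top = 3.10721 − 1.5 = 1.60721 m below the surface.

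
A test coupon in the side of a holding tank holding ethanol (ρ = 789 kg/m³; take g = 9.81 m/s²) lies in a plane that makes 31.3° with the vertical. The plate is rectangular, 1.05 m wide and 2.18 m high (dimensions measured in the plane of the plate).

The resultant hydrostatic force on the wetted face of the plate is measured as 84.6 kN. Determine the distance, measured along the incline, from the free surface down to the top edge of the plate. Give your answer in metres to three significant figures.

y_top ≈ 4.50 m

γ = ρg = 789 × 9.81 / 1000 = 7.74009 kN/m³.
A = 1.05 × 2.18 = 2.289 m².
From F = γ·h_c·A, the centroid depth is h_c = 84.6/(7.74009 × 2.289) = 4.77506 m.
The plate makes 31.3° with the vertical, i.e. θ = 90° − 31.3° = 58.7° to the horizontal. Measuring y along the incline from the free-surface line, vertical depth h = y·sinθ with sinθ = 0.854459.
Along the incline, y_c = h_c/sinθ = 4.77506/0.854459 = 5.5884 m.
The centroid lies 2.18/2 = 1.09 m below the top edge, so the top edge sits at y_top = 5.5884 − 1.09 = 4.4984 m along the incline.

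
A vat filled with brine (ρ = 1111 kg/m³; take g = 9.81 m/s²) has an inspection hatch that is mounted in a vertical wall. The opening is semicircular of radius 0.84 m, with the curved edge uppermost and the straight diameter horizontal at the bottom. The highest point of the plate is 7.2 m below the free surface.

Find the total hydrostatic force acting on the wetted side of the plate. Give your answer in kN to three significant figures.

γ = ρg = 1111 × 9.81 / 1000 = 10.89891 kN/m³.
The centroid lies 4r/(3π) = 0.356507 m above the diameter, so r − 4r/(3π) = 0.84 − 0.356507 = 0.483493 m below the topmost point, so the centroid depth is h_c = 7.2 + 0.483493 = 7.68349 m.
A = πr²/2 = π × 0.84²/2 = 1.10835 m².
Resultant F = γ·h_c·A = 10.89891 × 7.68349 × 1.10835 = 92.8151 kN.

F ≈ 92.8 kN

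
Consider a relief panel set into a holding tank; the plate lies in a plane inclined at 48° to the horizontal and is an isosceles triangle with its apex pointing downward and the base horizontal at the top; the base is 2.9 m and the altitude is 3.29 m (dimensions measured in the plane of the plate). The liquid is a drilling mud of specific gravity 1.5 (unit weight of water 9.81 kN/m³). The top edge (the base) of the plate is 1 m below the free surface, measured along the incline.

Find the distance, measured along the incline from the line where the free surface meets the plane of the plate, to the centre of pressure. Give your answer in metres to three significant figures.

γ = 1.5 × 9.81 = 14.715 kN/m³.
Let θ = 48° be the plate's angle to the horizontal; measure y along the incline from where the plane meets the free surface. Vertical depth h = y·sinθ with sinθ = 0.743145.
With the apex down, the centroid sits h/3 = 3.29/3 = 1.09667 m below the base (the top edge), so y_c = 1 + 1.09667 = 2.09667 m and h_c = 2.09667 × 0.743145 = 1.55813 m.
A = ½ × 2.9 × 3.29 = 4.7705 m².
Resultant F = γ·h_c·A = 14.715 × 1.55813 × 4.7705 = 109.377 kN.
I_c = b·h³/36 = 2.9 × 3.29³/36 = 2.86869 m⁴.
Centre of pressure: y_p = y_c + I_c/(y_c·A) = 2.09667 + 2.86869/(2.09667 × 4.7705) = 2.09667 + 0.286807 = 2.38348 m along the plane.

y_p = 2.38 m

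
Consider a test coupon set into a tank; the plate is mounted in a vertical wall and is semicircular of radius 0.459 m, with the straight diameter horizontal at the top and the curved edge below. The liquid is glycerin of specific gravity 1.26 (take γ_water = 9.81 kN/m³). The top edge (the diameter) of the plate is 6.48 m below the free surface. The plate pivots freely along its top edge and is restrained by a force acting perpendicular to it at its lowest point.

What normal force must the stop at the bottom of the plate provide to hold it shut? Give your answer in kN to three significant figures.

P ≈ 11.7 kN

γ = 1.26 × 9.81 = 12.3606 kN/m³.
The centroid of a semicircle lies 4r/(3π) = 0.194806 m from the diameter, here below the top edge, so the centroid depth is h_c = 6.48 + 0.194806 = 6.67481 m.
A = πr²/2 = π × 0.459²/2 = 0.330937 m².
Resultant F = γ·h_c·A = 12.3606 × 6.67481 × 0.330937 = 27.3038 kN.
I_c = (π/8 − 8/(9π))·r⁴ = 0.109757 × 0.459⁴ = 0.00487173 m⁴.
Centre of pressure: y_p = y_c + I_c/(y_c·A) = 6.67481 + 0.00487173/(6.67481 × 0.330937) = 6.67481 + 0.00220546 = 6.67702 m along the plane.
The resultant acts 0.194806 + 0.00220546 = 0.197011 m (along the plate) below the hinge at the top edge, so the moment about the hinge is M = F × 0.197011 = 27.3038 × 0.197011 = 5.37915 kN·m.
A normal force at the bottom, 0.459 m from the hinge, must supply this moment: P = 5.37915/0.459 = 11.7193 kN.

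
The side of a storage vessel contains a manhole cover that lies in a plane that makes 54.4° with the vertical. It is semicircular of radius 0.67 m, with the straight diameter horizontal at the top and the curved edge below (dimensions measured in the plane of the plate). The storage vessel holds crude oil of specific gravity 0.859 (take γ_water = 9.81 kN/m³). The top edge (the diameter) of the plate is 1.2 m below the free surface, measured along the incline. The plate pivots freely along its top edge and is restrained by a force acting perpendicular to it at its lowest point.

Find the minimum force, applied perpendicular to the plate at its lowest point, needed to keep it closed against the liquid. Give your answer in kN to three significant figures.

P ≈ 2.34 kN

γ = 0.859 × 9.81 = 8.42679 kN/m³.
The plate makes 54.4° with the vertical, i.e. θ = 90° − 54.4° = 35.6° to the horizontal. Measuring y along the incline from the free-surface line, vertical depth h = y·sinθ with sinθ = 0.582123.
The centroid of a semicircle lies 4r/(3π) = 0.284357 m from the diameter, here below the top edge, so y_c = 1.2 + 0.284357 = 1.48436 m and h_c = 1.48436 × 0.582123 = 0.86408 m.
A = πr²/2 = π × 0.67²/2 = 0.70513 m².
Resultant F = γ·h_c·A = 8.42679 × 0.86408 × 0.70513 = 5.13435 kN.
I_c = (π/8 − 8/(9π))·r⁴ = 0.109757 × 0.67⁴ = 0.0221173 m⁴.
Centre of pressure: y_p = y_c + I_c/(y_c·A) = 1.48436 + 0.0221173/(1.48436 × 0.70513) = 1.48436 + 0.0211312 = 1.50549 m along the plane.
The resultant acts 0.284357 + 0.0211312 = 0.305488 m (along the plate) below the hinge at the top edge, so the moment about the hinge is M = F × 0.305488 = 5.13435 × 0.305488 = 1.56848 kN·m.
A normal force at the bottom, 0.67 m from the hinge, must supply this moment: P = 1.56848/0.67 = 2.34101 kN.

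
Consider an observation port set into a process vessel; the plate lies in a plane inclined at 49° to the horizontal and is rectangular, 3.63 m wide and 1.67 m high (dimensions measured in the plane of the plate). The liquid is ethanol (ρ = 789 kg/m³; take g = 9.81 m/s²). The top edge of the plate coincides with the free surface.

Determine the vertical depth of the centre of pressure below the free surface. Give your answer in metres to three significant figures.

h_p = 0.840 m

γ = ρg = 789 × 9.81 / 1000 = 7.74009 kN/m³.
Let θ = 49° be the plate's angle to the horizontal; measure y along the incline from where the plane meets the free surface. Vertical depth h = y·sinθ with sinθ = 0.754710.
The centroid lies 1.67/2 = 0.835 m below the top edge, so y_c = 0.835 m and h_c = 0.835 × 0.754710 = 0.630183 m.
A = 3.63 × 1.67 = 6.0621 m².
Resultant F = γ·h_c·A = 7.74009 × 0.630183 × 6.0621 = 29.5689 kN.
I_c = b·h³/12 = 3.63 × 1.67³/12 = 1.40888 m⁴.
Centre of pressure: y_p = y_c + I_c/(y_c·A) = 0.835 + 1.40888/(0.835 × 6.0621) = 0.835 + 0.278333 = 1.11333 m along the plane.
Vertically, h_p = y_p·sinθ = 1.11333 × 0.754710 = 0.840241 m.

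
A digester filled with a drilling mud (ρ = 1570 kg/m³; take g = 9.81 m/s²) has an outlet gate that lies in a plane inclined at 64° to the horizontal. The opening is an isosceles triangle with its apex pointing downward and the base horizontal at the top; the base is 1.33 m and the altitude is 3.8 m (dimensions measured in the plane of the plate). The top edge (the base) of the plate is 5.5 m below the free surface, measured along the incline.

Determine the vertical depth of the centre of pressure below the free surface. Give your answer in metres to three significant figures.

γ = ρg = 1570 × 9.81 / 1000 = 15.4017 kN/m³.
Let θ = 64° be the plate's angle to the horizontal; measure y along the incline from where the plane meets the free surface. Vertical depth h = y·sinθ with sinθ = 0.898794.
With the apex down, the centroid sits h/3 = 3.8/3 = 1.26667 m below the base (the top edge), so y_c = 5.5 + 1.26667 = 6.76667 m and h_c = 6.76667 × 0.898794 = 6.08184 m.
A = ½ × 1.33 × 3.8 = 2.527 m².
Resultant F = γ·h_c·A = 15.4017 × 6.08184 × 2.527 = 236.706 kN.
I_c = b·h³/36 = 1.33 × 3.8³/36 = 2.02722 m⁴.
Centre of pressure: y_p = y_c + I_c/(y_c·A) = 6.76667 + 2.02722/(6.76667 × 2.527) = 6.76667 + 0.118555 = 6.88523 m along the plane.
Vertically, h_p = y_p·sinθ = 6.88523 × 0.898794 = 6.1884 m.

h_p = 6.19 m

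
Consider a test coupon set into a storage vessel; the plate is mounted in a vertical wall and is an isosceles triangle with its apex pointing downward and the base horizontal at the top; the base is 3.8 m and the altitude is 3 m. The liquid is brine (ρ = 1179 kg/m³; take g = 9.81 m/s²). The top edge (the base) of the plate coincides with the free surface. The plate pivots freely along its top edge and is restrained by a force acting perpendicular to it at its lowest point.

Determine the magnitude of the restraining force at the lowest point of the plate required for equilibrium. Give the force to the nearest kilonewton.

P ≈ 33 kN

γ = ρg = 1179 × 9.81 / 1000 = 11.56599 kN/m³.
With the apex down, the centroid sits h/3 = 3/3 = 1 m below the base (the top edge), so the centroid depth is h_c = 1 m.
A = ½ × 3.8 × 3 = 5.7 m².
Resultant F = γ·h_c·A = 11.56599 × 1 × 5.7 = 65.9261 kN.
I_c = b·h³/36 = 3.8 × 3³/36 = 2.85 m⁴.
Centre of pressure: y_p = y_c + I_c/(y_c·A) = 1 + 2.85/(1 × 5.7) = 1 + 0.5 = 1.5 m along the plane.
The resultant acts 1 + 0.5 = 1.5 m (along the plate) below the hinge at the top edge, so the moment about the hinge is M = F × 1.5 = 65.9261 × 1.5 = 98.8892 kN·m.
A normal force at the bottom, 3 m from the hinge, must supply this moment: P = 98.8892/3 = 32.9631 kN.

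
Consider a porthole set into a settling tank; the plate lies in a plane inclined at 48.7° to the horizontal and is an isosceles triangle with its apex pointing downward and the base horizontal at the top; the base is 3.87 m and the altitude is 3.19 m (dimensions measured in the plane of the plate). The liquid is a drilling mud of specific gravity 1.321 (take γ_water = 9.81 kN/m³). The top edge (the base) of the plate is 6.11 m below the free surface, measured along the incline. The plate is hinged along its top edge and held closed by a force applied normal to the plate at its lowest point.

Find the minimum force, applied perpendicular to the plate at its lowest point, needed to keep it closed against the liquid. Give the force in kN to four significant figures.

γ = 1.321 × 9.81 = 12.95901 kN/m³.
Let θ = 48.7° be the plate's angle to the horizontal; measure y along the incline from where the plane meets the free surface. Vertical depth h = y·sinθ with sinθ = 0.751264.
With the apex down, the centroid sits h/3 = 3.19/3 = 1.06333 m below the base (the top edge), so y_c = 6.11 + 1.06333 = 7.17333 m and h_c = 7.17333 × 0.751264 = 5.38906 m.
A = ½ × 3.87 × 3.19 = 6.17265 m².
Resultant F = γ·h_c·A = 12.95901 × 5.38906 × 6.17265 = 431.079 kN.
I_c = b·h³/36 = 3.87 × 3.19³/36 = 3.48964 m⁴.
Centre of pressure: y_p = y_c + I_c/(y_c·A) = 7.17333 + 3.48964/(7.17333 × 6.17265) = 7.17333 + 0.0788112 = 7.25214 m along the plane.
The resultant acts 1.06333 + 0.0788112 = 1.14214 m (along the plate) below the hinge at the top edge, so the moment about the hinge is M = F × 1.14214 = 431.079 × 1.14214 = 492.353 kN·m.
A normal force at the bottom, 3.19 m from the hinge, must supply this moment: P = 492.353/3.19 = 154.343 kN.

P ≈ 154.3 kN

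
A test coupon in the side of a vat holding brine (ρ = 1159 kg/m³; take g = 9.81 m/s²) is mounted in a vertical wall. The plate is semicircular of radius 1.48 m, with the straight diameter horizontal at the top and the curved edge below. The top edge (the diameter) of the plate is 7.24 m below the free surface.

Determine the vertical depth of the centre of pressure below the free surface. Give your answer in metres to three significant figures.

γ = ρg = 1159 × 9.81 / 1000 = 11.36979 kN/m³.
The centroid of a semicircle lies 4r/(3π) = 0.628132 m from the diameter, here below the top edge, so the centroid depth is h_c = 7.24 + 0.628132 = 7.86813 m.
A = πr²/2 = π × 1.48²/2 = 3.44067 m².
Resultant F = γ·h_c·A = 11.36979 × 7.86813 × 3.44067 = 307.799 kN.
I_c = (π/8 − 8/(9π))·r⁴ = 0.109757 × 1.48⁴ = 0.526598 m⁴.
Centre of pressure: y_p = y_c + I_c/(y_c·A) = 7.86813 + 0.526598/(7.86813 × 3.44067) = 7.86813 + 0.019452 = 7.88758 m along the plane.

h_p = 7.89 m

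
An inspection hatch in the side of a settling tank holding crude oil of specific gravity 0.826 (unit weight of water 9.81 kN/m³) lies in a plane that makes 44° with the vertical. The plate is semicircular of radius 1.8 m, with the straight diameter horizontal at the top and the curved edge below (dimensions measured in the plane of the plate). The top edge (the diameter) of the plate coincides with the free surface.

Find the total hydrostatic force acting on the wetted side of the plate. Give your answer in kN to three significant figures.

F ≈ 22.7 kN

γ = 0.826 × 9.81 = 8.10306 kN/m³.
The plate makes 44° with the vertical, i.e. θ = 90° − 44° = 46° to the horizontal. Measuring y along the incline from the free-surface line, vertical depth h = y·sinθ with sinθ = 0.719340.
The centroid of a semicircle lies 4r/(3π) = 0.763944 m from the diameter, here below the top edge, so y_c = 0.763944 m and h_c = 0.763944 × 0.719340 = 0.549535 m.
A = πr²/2 = π × 1.8²/2 = 5.08938 m².
Resultant F = γ·h_c·A = 8.10306 × 0.549535 × 5.08938 = 22.6626 kN.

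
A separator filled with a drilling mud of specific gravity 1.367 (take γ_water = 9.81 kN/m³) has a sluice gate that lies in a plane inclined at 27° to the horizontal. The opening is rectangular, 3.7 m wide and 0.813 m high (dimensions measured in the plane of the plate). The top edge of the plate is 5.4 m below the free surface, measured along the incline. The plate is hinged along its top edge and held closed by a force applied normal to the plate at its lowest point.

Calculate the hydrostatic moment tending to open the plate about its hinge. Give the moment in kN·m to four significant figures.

M ≈ 44.24 kN·m

γ = 1.367 × 9.81 = 13.41027 kN/m³.
Let θ = 27° be the plate's angle to the horizontal; measure y along the incline from where the plane meets the free surface. Vertical depth h = y·sinθ with sinθ = 0.453990.
The centroid lies 0.813/2 = 0.4065 m below the top edge, so y_c = 5.4 + 0.4065 = 5.8065 m and h_c = 5.8065 × 0.453990 = 2.63609 m.
A = 3.7 × 0.813 = 3.0081 m².
Resultant F = γ·h_c·A = 13.41027 × 2.63609 × 3.0081 = 106.338 kN.
I_c = b·h³/12 = 3.7 × 0.813³/12 = 0.165688 m⁴.
Centre of pressure: y_p = y_c + I_c/(y_c·A) = 5.8065 + 0.165688/(5.8065 × 3.0081) = 5.8065 + 0.00948603 = 5.81599 m along the plane.
The resultant acts 0.4065 + 0.00948603 = 0.415986 m (along the plate) below the hinge at the top edge, so the moment about the hinge is M = F × 0.415986 = 106.338 × 0.415986 = 44.2351 kN·m.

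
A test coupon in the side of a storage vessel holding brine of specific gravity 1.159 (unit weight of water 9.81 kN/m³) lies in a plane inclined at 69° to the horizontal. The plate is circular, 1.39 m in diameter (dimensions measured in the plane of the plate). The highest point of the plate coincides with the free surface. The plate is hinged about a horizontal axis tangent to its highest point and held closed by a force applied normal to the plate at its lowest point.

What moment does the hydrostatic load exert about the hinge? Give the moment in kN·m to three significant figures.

γ = 1.159 × 9.81 = 11.36979 kN/m³.
Let θ = 69° be the plate's angle to the horizontal; measure y along the incline from where the plane meets the free surface. Vertical depth h = y·sinθ with sinθ = 0.933580.
The centroid is at the centre, 0.695 m below the top of the plate, so y_c = 0.695 m and h_c = 0.695 × 0.933580 = 0.648838 m.
A = π(0.695)² = 1.51747 m².
Resultant F = γ·h_c·A = 11.36979 × 0.648838 × 1.51747 = 11.1946 kN.
I_c = πr⁴/4 = π × 0.695⁴/4 = 0.183244 m⁴.
Centre of pressure: y_p = y_c + I_c/(y_c·A) = 0.695 + 0.183244/(0.695 × 1.51747) = 0.695 + 0.17375 = 0.86875 m along the plane.
The resultant acts 0.695 + 0.17375 = 0.86875 m (along the plate) below the hinge at the top edge, so the moment about the hinge is M = F × 0.86875 = 11.1946 × 0.86875 = 9.72531 kN·m.

M ≈ 9.73 kN·m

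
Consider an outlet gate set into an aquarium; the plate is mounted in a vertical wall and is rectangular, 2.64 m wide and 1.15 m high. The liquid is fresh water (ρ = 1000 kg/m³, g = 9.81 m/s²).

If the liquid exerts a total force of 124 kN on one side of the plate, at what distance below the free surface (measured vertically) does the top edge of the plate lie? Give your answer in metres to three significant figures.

γ = ρg = 1000 × 9.81 = 9810 N/m³ = 9.81 kN/m³.
A = 2.64 × 1.15 = 3.036 m².
From F = γ·h_c·A, the centroid depth is h_c = 124/(9.81 × 3.036) = 4.16343 m.
The centroid lies 1.15/2 = 0.575 m below the top edge, so the top edge sits at h_top = 4.16343 − 0.575 = 3.58843 m below the surface.

d_top ≈ 3.59 m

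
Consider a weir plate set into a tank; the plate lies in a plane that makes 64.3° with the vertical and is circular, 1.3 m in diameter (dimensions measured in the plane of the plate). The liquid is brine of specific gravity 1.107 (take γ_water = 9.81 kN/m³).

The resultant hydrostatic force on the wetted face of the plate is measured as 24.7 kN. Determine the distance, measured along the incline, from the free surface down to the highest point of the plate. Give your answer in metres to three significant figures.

y_top ≈ 3.30 m

γ = 1.107 × 9.81 = 10.85967 kN/m³.
A = π(0.65)² = 1.32732 m².
From F = γ·h_c·A, the centroid depth is h_c = 24.7/(10.85967 × 1.32732) = 1.71358 m.
The plate makes 64.3° with the vertical, i.e. θ = 90° − 64.3° = 25.7° to the horizontal. Measuring y along the incline from the free-surface line, vertical depth h = y·sinθ with sinθ = 0.433659.
Along the incline, y_c = h_c/sinθ = 1.71358/0.433659 = 3.95145 m.
The centroid is at the centre, 0.65 m below the top of the plate, so the highest point sits at y_top = 3.95145 − 0.65 = 3.30145 m along the incline.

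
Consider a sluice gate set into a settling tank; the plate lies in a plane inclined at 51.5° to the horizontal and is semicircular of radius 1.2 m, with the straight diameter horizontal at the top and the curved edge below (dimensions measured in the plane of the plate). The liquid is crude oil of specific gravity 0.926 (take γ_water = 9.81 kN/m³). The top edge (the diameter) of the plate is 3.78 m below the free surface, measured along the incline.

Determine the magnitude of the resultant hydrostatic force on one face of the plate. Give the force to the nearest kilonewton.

γ = 0.926 × 9.81 = 9.08406 kN/m³.
Let θ = 51.5° be the plate's angle to the horizontal; measure y along the incline from where the plane meets the free surface. Vertical depth h = y·sinθ with sinθ = 0.782608.
The centroid of a semicircle lies 4r/(3π) = 0.509296 m from the diameter, here below the top edge, so y_c = 3.78 + 0.509296 = 4.2893 m and h_c = 4.2893 × 0.782608 = 3.35684 m.
A = πr²/2 = π × 1.2²/2 = 2.26195 m².
Resultant F = γ·h_c·A = 9.08406 × 3.35684 × 2.26195 = 68.9753 kN.

F ≈ 69 kN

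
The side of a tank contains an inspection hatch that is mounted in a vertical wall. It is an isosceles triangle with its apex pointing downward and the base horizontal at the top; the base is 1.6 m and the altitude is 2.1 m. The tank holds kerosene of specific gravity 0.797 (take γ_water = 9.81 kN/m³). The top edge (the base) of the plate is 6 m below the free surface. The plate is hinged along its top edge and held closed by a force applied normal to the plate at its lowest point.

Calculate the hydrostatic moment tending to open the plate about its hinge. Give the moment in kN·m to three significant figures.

M ≈ 64.8 kN·m

γ = 0.797 × 9.81 = 7.81857 kN/m³.
With the apex down, the centroid sits h/3 = 2.1/3 = 0.7 m below the base (the top edge), so the centroid depth is h_c = 6 + 0.7 = 6.7 m.
A = ½ × 1.6 × 2.1 = 1.68 m².
Resultant F = γ·h_c·A = 7.81857 × 6.7 × 1.68 = 88.0058 kN.
I_c = b·h³/36 = 1.6 × 2.1³/36 = 0.4116 m⁴.
Centre of pressure: y_p = y_c + I_c/(y_c·A) = 6.7 + 0.4116/(6.7 × 1.68) = 6.7 + 0.0365672 = 6.73657 m along the plane.
The resultant acts 0.7 + 0.0365672 = 0.736567 m (along the plate) below the hinge at the top edge, so the moment about the hinge is M = F × 0.736567 = 88.0058 × 0.736567 = 64.8222 kN·m.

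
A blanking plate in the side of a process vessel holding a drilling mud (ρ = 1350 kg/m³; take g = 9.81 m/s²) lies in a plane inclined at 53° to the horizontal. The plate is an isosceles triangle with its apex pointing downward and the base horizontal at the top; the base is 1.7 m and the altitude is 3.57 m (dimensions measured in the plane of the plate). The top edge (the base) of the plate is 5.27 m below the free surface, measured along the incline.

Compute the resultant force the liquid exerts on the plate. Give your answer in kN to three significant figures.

F ≈ 207 kN

γ = ρg = 1350 × 9.81 / 1000 = 13.2435 kN/m³.
Let θ = 53° be the plate's angle to the horizontal; measure y along the incline from where the plane meets the free surface. Vertical depth h = y·sinθ with sinθ = 0.798636.
With the apex down, the centroid sits h/3 = 3.57/3 = 1.19 m below the base (the top edge), so y_c = 5.27 + 1.19 = 6.46 m and h_c = 6.46 × 0.798636 = 5.15919 m.
A = ½ × 1.7 × 3.57 = 3.0345 m².
Resultant F = γ·h_c·A = 13.2435 × 5.15919 × 3.0345 = 207.334 kN.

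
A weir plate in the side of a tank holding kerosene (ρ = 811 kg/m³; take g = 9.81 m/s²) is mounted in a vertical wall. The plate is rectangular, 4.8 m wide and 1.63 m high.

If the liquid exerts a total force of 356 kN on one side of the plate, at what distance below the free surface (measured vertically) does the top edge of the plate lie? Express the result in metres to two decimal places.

d_top ≈ 4.90 m

γ = ρg = 811 × 9.81 / 1000 = 7.95591 kN/m³.
A = 4.8 × 1.63 = 7.824 m².
From F = γ·h_c·A, the centroid depth is h_c = 356/(7.95591 × 7.824) = 5.71915 m.
The centroid lies 1.63/2 = 0.815 m below the top edge, so the top edge sits at h_top = 5.71915 − 0.815 = 4.90415 m below the surface.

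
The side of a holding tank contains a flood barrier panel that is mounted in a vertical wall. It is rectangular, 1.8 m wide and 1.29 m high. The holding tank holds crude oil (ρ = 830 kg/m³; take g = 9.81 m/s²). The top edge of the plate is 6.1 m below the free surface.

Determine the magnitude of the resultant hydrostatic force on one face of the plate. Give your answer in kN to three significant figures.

F ≈ 128 kN

γ = ρg = 830 × 9.81 / 1000 = 8.1423 kN/m³.
The centroid lies 1.29/2 = 0.645 m below the top edge, so the centroid depth is h_c = 6.1 + 0.645 = 6.745 m.
A = 1.8 × 1.29 = 2.322 m².
Resultant F = γ·h_c·A = 8.1423 × 6.745 × 2.322 = 127.524 kN.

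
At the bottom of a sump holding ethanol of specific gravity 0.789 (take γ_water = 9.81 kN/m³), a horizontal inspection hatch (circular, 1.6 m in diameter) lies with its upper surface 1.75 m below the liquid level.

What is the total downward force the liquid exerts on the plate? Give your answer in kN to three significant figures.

γ = 0.789 × 9.81 = 7.74009 kN/m³.
The plate is horizontal, so pressure is uniform at p = γ·h = 7.74009 × 1.75 = 13.5452 kN/m².
A = π(0.8)² = 2.01062 m².
F = p·A = 13.5452 × 2.01062 = 27.2343 kN.

F ≈ 27.2 kN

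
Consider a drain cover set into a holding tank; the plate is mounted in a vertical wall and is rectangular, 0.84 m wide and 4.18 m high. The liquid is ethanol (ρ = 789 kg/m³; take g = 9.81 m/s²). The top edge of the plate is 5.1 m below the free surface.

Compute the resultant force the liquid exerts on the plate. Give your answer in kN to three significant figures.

F ≈ 195 kN

γ = ρg = 789 × 9.81 / 1000 = 7.74009 kN/m³.
The centroid lies 4.18/2 = 2.09 m below the top edge, so the centroid depth is h_c = 5.1 + 2.09 = 7.19 m.
A = 0.84 × 4.18 = 3.5112 m².
Resultant F = γ·h_c·A = 7.74009 × 7.19 × 3.5112 = 195.403 kN.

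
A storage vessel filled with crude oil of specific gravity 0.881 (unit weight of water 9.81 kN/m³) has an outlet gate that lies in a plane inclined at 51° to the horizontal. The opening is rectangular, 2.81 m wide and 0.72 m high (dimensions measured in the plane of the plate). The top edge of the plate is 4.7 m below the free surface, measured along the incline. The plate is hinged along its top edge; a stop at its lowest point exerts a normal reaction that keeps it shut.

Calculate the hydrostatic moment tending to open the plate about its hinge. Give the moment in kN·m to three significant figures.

M ≈ 25.3 kN·m

γ = 0.881 × 9.81 = 8.64261 kN/m³.
Let θ = 51° be the plate's angle to the horizontal; measure y along the incline from where the plane meets the free surface. Vertical depth h = y·sinθ with sinθ = 0.777146.
The centroid lies 0.72/2 = 0.36 m below the top edge, so y_c = 4.7 + 0.36 = 5.06 m and h_c = 5.06 × 0.777146 = 3.93236 m.
A = 2.81 × 0.72 = 2.0232 m².
Resultant F = γ·h_c·A = 8.64261 × 3.93236 × 2.0232 = 68.7602 kN.
I_c = b·h³/12 = 2.81 × 0.72³/12 = 0.0874022 m⁴.
Centre of pressure: y_p = y_c + I_c/(y_c·A) = 5.06 + 0.0874022/(5.06 × 2.0232) = 5.06 + 0.00853755 = 5.06854 m along the plane.
The resultant acts 0.36 + 0.00853755 = 0.368538 m (along the plate) below the hinge at the top edge, so the moment about the hinge is M = F × 0.368538 = 68.7602 × 0.368538 = 25.3407 kN·m.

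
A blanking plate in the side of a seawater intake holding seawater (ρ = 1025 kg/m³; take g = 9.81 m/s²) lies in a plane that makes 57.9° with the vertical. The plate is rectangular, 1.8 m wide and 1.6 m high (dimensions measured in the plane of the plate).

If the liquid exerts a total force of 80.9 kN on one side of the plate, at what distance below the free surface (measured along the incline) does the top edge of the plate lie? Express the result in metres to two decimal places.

y_top ≈ 4.46 m

γ = ρg = 1025 × 9.81 / 1000 = 10.05525 kN/m³.
A = 1.8 × 1.6 = 2.88 m².
From F = γ·h_c·A, the centroid depth is h_c = 80.9/(10.05525 × 2.88) = 2.79359 m.
The plate makes 57.9° with the vertical, i.e. θ = 90° − 57.9° = 32.1° to the horizontal. Measuring y along the incline from the free-surface line, vertical depth h = y·sinθ with sinθ = 0.531399.
Along the incline, y_c = h_c/sinθ = 2.79359/0.531399 = 5.25705 m.
The centroid lies 1.6/2 = 0.8 m below the top edge, so the top edge sits at y_top = 5.25705 − 0.8 = 4.45705 m along the incline.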